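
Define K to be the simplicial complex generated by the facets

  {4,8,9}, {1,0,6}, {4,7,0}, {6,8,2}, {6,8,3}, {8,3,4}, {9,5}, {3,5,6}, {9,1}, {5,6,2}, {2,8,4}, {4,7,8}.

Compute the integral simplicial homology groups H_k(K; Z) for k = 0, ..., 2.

Take the total order 0 < 1 < 2 < 3 < 4 < 5 < 6 < 7 < 8 < 9 on the vertex set. Then K (dimension 2) consists of the simplices:

  0-simplices (10): [0], [1], [2], [3], [4], [5], [6], [7], [8], [9]
  1-simplices (22): [0,1], [0,4], [0,6], [0,7], [1,6], [1,9], [2,4], [2,5], [2,6], [2,8], [3,4], [3,5], [3,6], [3,8], [4,7], [4,8], [4,9], [5,6], [5,9], [6,8], [7,8], [8,9]
  2-simplices (10): [0,1,6], [0,4,7], [2,4,8], [2,5,6], [2,6,8], [3,4,8], [3,5,6], [3,6,8], [4,7,8], [4,8,9]

so the chain groups are C_0 ≅ Z^10, C_1 ≅ Z^22, C_2 ≅ Z^10.

The boundary map ∂_1: C_1 → C_0 is given by ∂[p,q] = [q] − [p]. For instance
  ∂[0,4] = [4] − [0].
As a 10×22 matrix over Z this has rank 9, with invariant factors (1,1,1,1,1,1,1,1,1).

∂_2: C_2 → C_1 maps a triangle to the signed sum of its edges. For instance
  ∂[3,4,8] = [4,8] − [3,8] + [3,4],
  ∂[3,5,6] = [5,6] − [3,6] + [3,5].
This gives a 22×10 integer matrix of rank 10; reducing to Smith normal form yields diagonal entries (1,1,1,1,1,1,1,1,1,1).

Computing H_k = (kernel of ∂_k) / (image of ∂_{k+1}):

  H_0: rank C_0 − rank ∂_1 = 10 − 9 = 1, and the invariant factors of ∂_1 are all 1, so H_0 = Z.
  H_1: rank ker ∂_1 − rank ∂_2 = (22 − 9) − 10 = 3, and the invariant factors of ∂_2 are all 1, so H_1 = Z^3.
  H_2: rank ker ∂_2 − rank ∂_3 = (10 − 10) − 0 = 0, and there is no ∂_3, so H_2 = 0.

H_0 ≅ Z,  H_1 ≅ Z^3,  H_2 = 0.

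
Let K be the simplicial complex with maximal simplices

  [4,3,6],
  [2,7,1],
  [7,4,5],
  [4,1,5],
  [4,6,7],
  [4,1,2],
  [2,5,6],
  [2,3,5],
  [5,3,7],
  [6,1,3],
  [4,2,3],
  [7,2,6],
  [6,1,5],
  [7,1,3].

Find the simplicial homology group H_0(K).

K has 7 vertices, 21 edges, 14 triangles.
rank ∂_0 = 0, rank ∂_1 = 6 ⇒ b_0 = 7 − 0 − 6 = 1; all invariant factors of ∂_1 are 1 so no torsion. So H_0 ≅ Z.

H_0 = Z.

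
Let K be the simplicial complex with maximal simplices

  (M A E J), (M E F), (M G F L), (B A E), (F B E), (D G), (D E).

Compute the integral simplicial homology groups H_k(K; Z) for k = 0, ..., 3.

Order the vertices as A < B < D < E < F < G < J < L < M. Listing each simplex with vertices in this order, K has dimension 3 with simplices:

  0-simplices (9): A, B, D, E, F, G, J, L, M
  1-simplices (18): AB, AE, AJ, AM, BE, BF, DE, DG, EF, EJ, EM, FG, FL, FM, GL, GM, JM, LM
  2-simplices (11): ABE, AEJ, AEM, AJM, BEF, EFM, EJM, FGL, FGM, FLM, GLM
  3-simplices (2): AEJM, FGLM

so the chain groups are C_0 ≅ Z^9, C_1 ≅ Z^18, C_2 ≅ Z^11, C_3 ≅ Z^2.

Boundary ∂_1: C_1 → C_0 maps an edge to its endpoints' difference, ∂[p,q] = q − p. For instance
  ∂EF = F − E.
As a 9×18 matrix over Z this has rank 8, with invariant factors (1,1,1,1,1,1,1,1).

The boundary map ∂_2: C_2 → C_1 maps a triangle to the signed sum of its edges. For instance
  ∂ABE = BE − AE + AB,
  ∂EJM = JM − EM + EJ.
The resulting 18×11 matrix has rank 9, and its Smith normal form has invariant factors (1,1,1,1,1,1,1,1,1).

∂_3: C_3 → C_2 sends each 3-simplex σ to the alternating sum Σ_i (−1)^i (σ with its i-th vertex removed). For instance
  ∂AEJM = EJM − AJM + AEM − AEJ,
  ∂FGLM = GLM − FLM + FGM − FGL.
As a 11×2 matrix over Z this has rank 2, with invariant factors (1,1).

From H_k ≅ ker(∂_k) / im(∂_{k+1}) we obtain:

  H_0: rank C_0 − rank ∂_1 = 9 − 8 = 1, and the invariant factors of ∂_1 are all 1, so H_0 = Z.
  H_1: rank ker ∂_1 − rank ∂_2 = (18 − 8) − 9 = 1, and the invariant factors of ∂_2 are all 1, so H_1 = Z.
  H_2: rank ker ∂_2 − rank ∂_3 = (11 − 9) − 2 = 0, and the invariant factors of ∂_3 are all 1, so H_2 = 0.
  H_3: rank ker ∂_3 − rank ∂_4 = (2 − 2) − 0 = 0, and there is no ∂_4, so H_3 = 0.

H_0 = Z,  H_1 = Z,  H_2 = 0,  H_3 = 0.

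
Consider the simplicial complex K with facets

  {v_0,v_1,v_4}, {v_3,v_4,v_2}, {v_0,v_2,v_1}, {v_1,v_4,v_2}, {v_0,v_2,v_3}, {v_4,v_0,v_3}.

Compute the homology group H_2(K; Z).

H_2 ≅ Z.

Take the total order v_0 < v_1 < v_2 < v_3 < v_4 on the vertex set. Then K (dimension 2) consists of the simplices:

  0-simplices (5): [v_0], [v_1], [v_2], [v_3], [v_4]
  1-simplices (9): [v_0,v_1], [v_0,v_2], [v_0,v_3], [v_0,v_4], [v_1,v_2], [v_1,v_4], [v_2,v_3], [v_2,v_4], [v_3,v_4]
  2-simplices (6): [v_0,v_1,v_2], [v_0,v_1,v_4], [v_0,v_2,v_3], [v_0,v_3,v_4], [v_1,v_2,v_4], [v_2,v_3,v_4]

giving chain groups C_0 ≅ Z^5, C_1 ≅ Z^9, C_2 ≅ Z^6.

Boundary ∂_1: C_1 → C_0 sends each edge [p,q] (with p < q) to q − p. For instance
  ∂[v_0,v_2] = [v_2] − [v_0].
This gives a 5×9 integer matrix of rank 4; reducing to Smith normal form yields diagonal entries (1,1,1,1).

Boundary ∂_2: C_2 → C_1 maps a triangle to the signed sum of its edges. For instance
  ∂[v_0,v_3,v_4] = [v_3,v_4] − [v_0,v_4] + [v_0,v_3],
  ∂[v_1,v_2,v_4] = [v_2,v_4] − [v_1,v_4] + [v_1,v_2].
The resulting 9×6 matrix has rank 5, and its Smith normal form has invariant factors (1,1,1,1,1).

Reading off H_k = ker ∂_k / im ∂_{k+1}:

  H_2: rank ker ∂_2 − rank ∂_3 = (6 − 5) − 0 = 1, and there is no ∂_3, so H_2 = Z.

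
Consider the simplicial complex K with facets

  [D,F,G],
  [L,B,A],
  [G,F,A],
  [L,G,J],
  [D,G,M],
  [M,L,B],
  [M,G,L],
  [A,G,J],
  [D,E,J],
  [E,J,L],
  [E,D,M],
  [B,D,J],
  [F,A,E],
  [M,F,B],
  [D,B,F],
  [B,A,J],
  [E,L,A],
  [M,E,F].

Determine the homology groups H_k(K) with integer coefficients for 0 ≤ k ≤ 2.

We work with the vertex ordering A < B < D < E < F < G < J < L < M. The simplices of K, each written with vertices in increasing order, are:

  0-simplices (9): A, B, D, E, F, G, J, L, M
  1-simplices (27): AB, AE, AF, AG, AJ, AL, BD, BF, BJ, BL, BM, DE, DF, DG, DJ, DM, EF, EJ, EL, EM, FG, FM, GJ, GL, GM, JL, LM
  2-simplices (18): ABJ, ABL, AEF, AEL, AFG, AGJ, BDF, BDJ, BFM, BLM, DEJ, DEM, DFG, DGM, EFM, EJL, GJL, GLM

so the chain groups are C_0 ≅ Z^9, C_1 ≅ Z^27, C_2 ≅ Z^18.

Boundary ∂_1: C_1 → C_0 sends each edge [p,q] (with p < q) to q − p. For instance
  ∂AE = E − A.
This gives a 9×27 integer matrix of rank 8; reducing to Smith normal form yields diagonal entries (1,1,1,1,1,1,1,1).

∂_2: C_2 → C_1 sends each 2-simplex [p,q,r] to [q,r] − [p,r] + [p,q]. For instance
  ∂AFG = FG − AG + AF,
  ∂BFM = FM − BM + BF.
The 27×18 boundary matrix has rank 18 and Smith normal form diag(1,1,1,1,1,1,1,1,1,1,1,1,1,1,1,1,1,2).

Reading off H_k = ker ∂_k / im ∂_{k+1}:

  H_0: rank C_0 − rank ∂_1 = 9 − 8 = 1, and the invariant factors of ∂_1 are all 1, so H_0 = Z.
  H_1: rank ker ∂_1 − rank ∂_2 = (27 − 8) − 18 = 1, and ∂_2 has invariant factor 2 > 1, so H_1 = Z ⊕ Z_2.
  H_2: rank ker ∂_2 − rank ∂_3 = (18 − 18) − 0 = 0, and there is no ∂_3, so H_2 = 0.

H_0 = Z,  H_1 = Z ⊕ Z_2,  H_2 = 0.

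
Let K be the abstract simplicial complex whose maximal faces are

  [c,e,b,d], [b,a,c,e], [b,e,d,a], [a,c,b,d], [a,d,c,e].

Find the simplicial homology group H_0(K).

K has 5 vertices, 10 edges, 10 triangles, 5 3-simplices.
rank ∂_0 = 0, rank ∂_1 = 4 ⇒ b_0 = 5 − 0 − 4 = 1; all invariant factors of ∂_1 are 1 so no torsion. So H_0 = Z.

H_0 ≅ Z.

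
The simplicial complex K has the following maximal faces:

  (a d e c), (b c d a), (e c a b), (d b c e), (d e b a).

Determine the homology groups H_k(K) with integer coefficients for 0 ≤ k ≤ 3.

H_0 = Z,  H_1 = 0,  H_2 = 0,  H_3 = Z.

Take the total order a < b < c < d < e on the vertex set. Then K (dimension 3) consists of the simplices:

  0-simplices (5): a, b, c, d, e
  1-simplices (10): ab, ac, ad, ae, bc, bd, be, cd, ce, de
  2-simplices (10): abc, abd, abe, acd, ace, ade, bcd, bce, bde, cde
  3-simplices (5): abcd, abce, abde, acde, bcde

so the chain groups are C_0 ≅ Z^5, C_1 ≅ Z^10, C_2 ≅ Z^10, C_3 ≅ Z^5.

The boundary map ∂_1: C_1 → C_0 is given by ∂[p,q] = [q] − [p].
The resulting 5×10 matrix has rank 4, and its Smith normal form has invariant factors (1,1,1,1).

Boundary ∂_2: C_2 → C_1 acts by ∂[p,q,r] = [q,r] − [p,r] + [p,q]. For instance
  ∂acd = cd − ad + ac,
  ∂bce = ce − be + bc.
The resulting 10×10 matrix has rank 6, and its Smith normal form has invariant factors (1,1,1,1,1,1).

Boundary ∂_3: C_3 → C_2 sends each 3-simplex σ to the alternating sum Σ_i (−1)^i (σ with its i-th vertex removed). For instance
  ∂acde = cde − ade + ace − acd,
  ∂abde = bde − ade + abe − abd.
The 10×5 boundary matrix has rank 4 and Smith normal form diag(1,1,1,1).

Now H_k = ker ∂_k / im ∂_{k+1}, so:

  H_0: rank C_0 − rank ∂_1 = 5 − 4 = 1, and the invariant factors of ∂_1 are all 1, so H_0 ≅ Z.
  H_1: rank ker ∂_1 − rank ∂_2 = (10 − 4) − 6 = 0, and the invariant factors of ∂_2 are all 1, so H_1 ≅ 0.
  H_2: rank ker ∂_2 − rank ∂_3 = (10 − 6) − 4 = 0, and the invariant factors of ∂_3 are all 1, so H_2 ≅ 0.
  H_3: rank ker ∂_3 − rank ∂_4 = (5 − 4) − 0 = 1, and there is no ∂_4, so H_3 ≅ Z.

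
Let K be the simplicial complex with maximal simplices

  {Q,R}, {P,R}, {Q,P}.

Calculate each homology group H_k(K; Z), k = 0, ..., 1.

Take the total order P < Q < R on the vertex set. Then K (dimension 1) consists of the simplices:

  0-simplices (3): P, Q, R
  1-simplices (3): PQ, PR, QR

Hence C_0 ≅ Z^3, C_1 ≅ Z^3.

∂_1: C_1 → C_0 sends each edge [p,q] (with p < q) to q − p.
This gives a 3×3 integer matrix of rank 2; reducing to Smith normal form yields diagonal entries (1,1).

From H_k ≅ ker(∂_k) / im(∂_{k+1}) we obtain:

  H_0: rank C_0 − rank ∂_1 = 3 − 2 = 1, and the invariant factors of ∂_1 are all 1, so H_0 ≅ Z.
  H_1: rank ker ∂_1 − rank ∂_2 = (3 − 2) − 0 = 1, and there is no ∂_2, so H_1 ≅ Z.

H_0 = Z,  H_1 = Z.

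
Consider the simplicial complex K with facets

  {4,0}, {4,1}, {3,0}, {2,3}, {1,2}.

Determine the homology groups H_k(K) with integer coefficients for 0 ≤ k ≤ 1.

H_0 = Z,  H_1 = Z.

K has 5 vertices, 5 edges.
rank ∂_0 = 0, rank ∂_1 = 4 ⇒ b_0 = 5 − 0 − 4 = 1; all invariant factors of ∂_1 are 1 so no torsion. So H_0 ≅ Z.
rank ∂_1 = 4, rank ∂_2 = 0 ⇒ b_1 = 5 − 4 − 0 = 1. So H_1 ≅ Z.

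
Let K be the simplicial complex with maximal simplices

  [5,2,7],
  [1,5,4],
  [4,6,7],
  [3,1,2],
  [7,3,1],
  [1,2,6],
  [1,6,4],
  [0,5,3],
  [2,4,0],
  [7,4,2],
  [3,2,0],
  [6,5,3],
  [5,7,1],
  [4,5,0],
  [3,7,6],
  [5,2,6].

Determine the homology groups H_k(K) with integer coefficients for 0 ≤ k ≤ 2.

H_0 ≅ Z,  H_1 ≅ Z^2,  H_2 ≅ Z.

Fix the vertex order 0 < 1 < 2 < 3 < 4 < 5 < 6 < 7 and write every simplex with vertices in increasing order. Then dim K = 2 and the simplices of K are:

  0-simplices (8): [0], [1], [2], [3], [4], [5], [6], [7]
  1-simplices (24): (24 of them)
  2-simplices (16): [0,2,3], [0,2,4], [0,3,5], [0,4,5], [1,2,3], [1,2,6], [1,3,7], [1,4,5], [1,4,6], [1,5,7], [2,4,7], [2,5,6], [2,5,7], [3,5,6], [3,6,7], [4,6,7]

Hence C_0 ≅ Z^8, C_1 ≅ Z^24, C_2 ≅ Z^16.

Boundary ∂_1: C_1 → C_0 is given by ∂[p,q] = [q] − [p].
The 8×24 boundary matrix has rank 7 and Smith normal form diag(1,1,1,1,1,1,1).

The boundary map ∂_2: C_2 → C_1 sends each 2-simplex [p,q,r] to [q,r] − [p,r] + [p,q]. For instance
  ∂[0,2,4] = [2,4] − [0,4] + [0,2],
  ∂[1,4,6] = [4,6] − [1,6] + [1,4].
The resulting 24×16 matrix has rank 15, and its Smith normal form has invariant factors (1,1,1,1,1,1,1,1,1,1,1,1,1,1,1).

Now H_k = ker ∂_k / im ∂_{k+1}, so:

  H_0: rank C_0 − rank ∂_1 = 8 − 7 = 1, and the invariant factors of ∂_1 are all 1, so H_0 = Z.
  H_1: rank ker ∂_1 − rank ∂_2 = (24 − 7) − 15 = 2, and the invariant factors of ∂_2 are all 1, so H_1 = Z^2.
  H_2: rank ker ∂_2 − rank ∂_3 = (16 − 15) − 0 = 1, and there is no ∂_3, so H_2 = Z.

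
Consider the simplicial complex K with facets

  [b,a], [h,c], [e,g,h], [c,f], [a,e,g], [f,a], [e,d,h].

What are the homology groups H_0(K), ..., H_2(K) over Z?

K has 8 vertices, 11 edges, 3 triangles.
rank ∂_0 = 0, rank ∂_1 = 7 ⇒ b_0 = 8 − 0 − 7 = 1; all invariant factors of ∂_1 are 1 so no torsion. So H_0 = Z.
rank ∂_1 = 7, rank ∂_2 = 3 ⇒ b_1 = 11 − 7 − 3 = 1; all invariant factors of ∂_2 are 1 so no torsion. So H_1 = Z.
rank ∂_2 = 3, rank ∂_3 = 0 ⇒ b_2 = 3 − 3 − 0 = 0. So H_2 = 0.

H_0 ≅ Z,  H_1 ≅ Z,  H_2 = 0.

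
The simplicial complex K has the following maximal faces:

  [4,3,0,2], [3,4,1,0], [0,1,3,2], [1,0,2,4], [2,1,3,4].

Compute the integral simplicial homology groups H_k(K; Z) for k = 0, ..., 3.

H_0 = Z,  H_1 = 0,  H_2 = 0,  H_3 = Z.

We work with the vertex ordering 0 < 1 < 2 < 3 < 4. The simplices of K, each written with vertices in increasing order, are:

  0-simplices (5): [0], [1], [2], [3], [4]
  1-simplices (10): [0,1], [0,2], [0,3], [0,4], [1,2], [1,3], [1,4], [2,3], [2,4], [3,4]
  2-simplices (10): [0,1,2], [0,1,3], [0,1,4], [0,2,3], [0,2,4], [0,3,4], [1,2,3], [1,2,4], [1,3,4], [2,3,4]
  3-simplices (5): [0,1,2,3], [0,1,2,4], [0,1,3,4], [0,2,3,4], [1,2,3,4]

giving chain groups C_0 ≅ Z^5, C_1 ≅ Z^10, C_2 ≅ Z^10, C_3 ≅ Z^5.

Boundary ∂_1: C_1 → C_0 maps an edge to its endpoints' difference, ∂[p,q] = q − p. For instance
  ∂[0,4] = [4] − [0].
The resulting 5×10 matrix has rank 4, and its Smith normal form has invariant factors (1,1,1,1).

∂_2: C_2 → C_1 acts by ∂[p,q,r] = [q,r] − [p,r] + [p,q]. For instance
  ∂[0,1,4] = [1,4] − [0,4] + [0,1],
  ∂[2,3,4] = [3,4] − [2,4] + [2,3].
This gives a 10×10 integer matrix of rank 6; reducing to Smith normal form yields diagonal entries (1,1,1,1,1,1).

The boundary map ∂_3: C_3 → C_2 sends each 3-simplex σ to the alternating sum Σ_i (−1)^i (σ with its i-th vertex removed). For instance
  ∂[0,1,2,3] = [1,2,3] − [0,2,3] + [0,1,3] − [0,1,2],
  ∂[1,2,3,4] = [2,3,4] − [1,3,4] + [1,2,4] − [1,2,3].
This gives a 10×5 integer matrix of rank 4; reducing to Smith normal form yields diagonal entries (1,1,1,1).

From H_k ≅ ker(∂_k) / im(∂_{k+1}) we obtain:

  H_0: rank C_0 − rank ∂_1 = 5 − 4 = 1, and the invariant factors of ∂_1 are all 1, so H_0 = Z.
  H_1: rank ker ∂_1 − rank ∂_2 = (10 − 4) − 6 = 0, and the invariant factors of ∂_2 are all 1, so H_1 = 0.
  H_2: rank ker ∂_2 − rank ∂_3 = (10 − 6) − 4 = 0, and the invariant factors of ∂_3 are all 1, so H_2 = 0.
  H_3: rank ker ∂_3 − rank ∂_4 = (5 − 4) − 0 = 1, and there is no ∂_4, so H_3 = Z.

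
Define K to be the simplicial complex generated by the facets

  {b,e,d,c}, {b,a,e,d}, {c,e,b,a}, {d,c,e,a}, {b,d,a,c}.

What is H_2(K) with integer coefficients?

K has 5 vertices, 10 edges, 10 triangles, 5 3-simplices.
rank ∂_2 = 6, rank ∂_3 = 4 ⇒ b_2 = 10 − 6 − 4 = 0; all invariant factors of ∂_3 are 1 so no torsion. So H_2 = 0.

H_2 = 0.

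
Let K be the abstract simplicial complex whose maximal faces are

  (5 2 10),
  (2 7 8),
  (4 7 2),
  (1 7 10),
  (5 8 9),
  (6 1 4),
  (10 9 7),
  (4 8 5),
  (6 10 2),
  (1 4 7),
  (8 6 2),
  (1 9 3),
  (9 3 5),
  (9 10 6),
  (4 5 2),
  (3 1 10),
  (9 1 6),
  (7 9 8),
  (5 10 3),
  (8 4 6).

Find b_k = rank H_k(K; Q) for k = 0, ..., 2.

b_0 = 1, b_1 = 1, b_2 = 0.

K has 10 vertices, 30 edges, 20 triangles.
rank ∂_0 = 0, rank ∂_1 = 9 ⇒ b_0 = 10 − 0 − 9 = 1; all invariant factors of ∂_1 are 1 so no torsion. So H_0 = Z.
rank ∂_1 = 9, rank ∂_2 = 20 ⇒ b_1 = 30 − 9 − 20 = 1; ∂_2 has invariant factor(s) [2] giving torsion. So H_1 = Z ⊕ Z/2.
rank ∂_2 = 20, rank ∂_3 = 0 ⇒ b_2 = 20 − 20 − 0 = 0. So H_2 = 0.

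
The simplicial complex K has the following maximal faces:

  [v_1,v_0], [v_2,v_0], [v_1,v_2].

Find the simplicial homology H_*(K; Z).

K has 3 vertices, 3 edges.
rank ∂_0 = 0, rank ∂_1 = 2 ⇒ b_0 = 3 − 0 − 2 = 1; all invariant factors of ∂_1 are 1 so no torsion. So H_0 = Z.
rank ∂_1 = 2, rank ∂_2 = 0 ⇒ b_1 = 3 − 2 − 0 = 1. So H_1 = Z.

H_0 ≅ Z,  H_1 ≅ Z.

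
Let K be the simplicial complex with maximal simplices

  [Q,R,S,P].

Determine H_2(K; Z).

Order the vertices as P < Q < R < S. Listing each simplex with vertices in this order, K has dimension 3 with simplices:

  0-simplices (4): P, Q, R, S
  1-simplices (6): PQ, PR, PS, QR, QS, RS
  2-simplices (4): PQR, PQS, PRS, QRS
  3-simplices (1): PQRS

so the chain groups are C_0 ≅ Z^4, C_1 ≅ Z^6, C_2 ≅ Z^4, C_3 ≅ Z^1.

The boundary map ∂_1: C_1 → C_0 maps an edge to its endpoints' difference, ∂[p,q] = q − p.
As a 4×6 matrix over Z this has rank 3, with invariant factors (1,1,1).

Boundary ∂_2: C_2 → C_1 acts by ∂[p,q,r] = [q,r] − [p,r] + [p,q]. For instance
  ∂PRS = RS − PS + PR,
  ∂PQS = QS − PS + PQ.
The resulting 6×4 matrix has rank 3, and its Smith normal form has invariant factors (1,1,1).

The boundary map ∂_3: C_3 → C_2 sends each 3-simplex σ to the alternating sum Σ_i (−1)^i (σ with its i-th vertex removed). For instance
  ∂PQRS = QRS − PRS + PQS − PQR.
This gives a 4×1 integer matrix of rank 1; reducing to Smith normal form yields diagonal entries (1).

Computing H_k = (kernel of ∂_k) / (image of ∂_{k+1}):

  H_2: rank ker ∂_2 − rank ∂_3 = (4 − 3) − 1 = 0, and the invariant factors of ∂_3 are all 1, so H_2 ≅ 0.

(K is a triangulation of the 3-simplex.)

H_2 = 0.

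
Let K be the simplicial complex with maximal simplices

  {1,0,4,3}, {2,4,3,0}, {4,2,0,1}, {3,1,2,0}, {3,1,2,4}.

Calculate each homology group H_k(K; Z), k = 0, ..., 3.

H_0 = Z,  H_1 = 0,  H_2 = 0,  H_3 = Z.

Take the total order 0 < 1 < 2 < 3 < 4 on the vertex set. Then K (dimension 3) consists of the simplices:

  0-simplices (5): [0], [1], [2], [3], [4]
  1-simplices (10): [0,1], [0,2], [0,3], [0,4], [1,2], [1,3], [1,4], [2,3], [2,4], [3,4]
  2-simplices (10): [0,1,2], [0,1,3], [0,1,4], [0,2,3], [0,2,4], [0,3,4], [1,2,3], [1,2,4], [1,3,4], [2,3,4]
  3-simplices (5): [0,1,2,3], [0,1,2,4], [0,1,3,4], [0,2,3,4], [1,2,3,4]

giving chain groups C_0 ≅ Z^5, C_1 ≅ Z^10, C_2 ≅ Z^10, C_3 ≅ Z^5.

Boundary ∂_1: C_1 → C_0 is given by ∂[p,q] = [q] − [p]. For instance
  ∂[0,1] = [1] − [0].
This gives a 5×10 integer matrix of rank 4; reducing to Smith normal form yields diagonal entries (1,1,1,1).

∂_2: C_2 → C_1 maps a triangle to the signed sum of its edges. For instance
  ∂[2,3,4] = [3,4] − [2,4] + [2,3],
  ∂[1,2,4] = [2,4] − [1,4] + [1,2].
This gives a 10×10 integer matrix of rank 6; reducing to Smith normal form yields diagonal entries (1,1,1,1,1,1).

Boundary ∂_3: C_3 → C_2 sends each 3-simplex σ to the alternating sum Σ_i (−1)^i (σ with its i-th vertex removed). For instance
  ∂[0,2,3,4] = [2,3,4] − [0,3,4] + [0,2,4] − [0,2,3],
  ∂[0,1,2,4] = [1,2,4] − [0,2,4] + [0,1,4] − [0,1,2].
As a 10×5 matrix over Z this has rank 4, with invariant factors (1,1,1,1).

From H_k ≅ ker(∂_k) / im(∂_{k+1}) we obtain:

  H_0: rank C_0 − rank ∂_1 = 5 − 4 = 1, and the invariant factors of ∂_1 are all 1, so H_0 = Z.
  H_1: rank ker ∂_1 − rank ∂_2 = (10 − 4) − 6 = 0, and the invariant factors of ∂_2 are all 1, so H_1 = 0.
  H_2: rank ker ∂_2 − rank ∂_3 = (10 − 6) − 4 = 0, and the invariant factors of ∂_3 are all 1, so H_2 = 0.
  H_3: rank ker ∂_3 − rank ∂_4 = (5 − 4) − 0 = 1, and there is no ∂_4, so H_3 = Z.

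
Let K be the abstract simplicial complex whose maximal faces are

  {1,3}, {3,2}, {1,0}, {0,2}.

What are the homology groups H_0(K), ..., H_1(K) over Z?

H_0 ≅ Z,  H_1 ≅ Z.

K has 4 vertices, 4 edges.
rank ∂_0 = 0, rank ∂_1 = 3 ⇒ b_0 = 4 − 0 − 3 = 1; all invariant factors of ∂_1 are 1 so no torsion. So H_0 = Z.
rank ∂_1 = 3, rank ∂_2 = 0 ⇒ b_1 = 4 − 3 − 0 = 1. So H_1 = Z.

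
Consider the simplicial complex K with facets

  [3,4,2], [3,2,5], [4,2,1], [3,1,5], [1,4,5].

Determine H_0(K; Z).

H_0 = Z.

Take the total order 1 < 2 < 3 < 4 < 5 on the vertex set. Then K (dimension 2) consists of the simplices:

  0-simplices (5): [1], [2], [3], [4], [5]
  1-simplices (10): [1,2], [1,3], [1,4], [1,5], [2,3], [2,4], [2,5], [3,4], [3,5], [4,5]
  2-simplices (5): [1,2,4], [1,3,5], [1,4,5], [2,3,4], [2,3,5]

giving chain groups C_0 ≅ Z^5, C_1 ≅ Z^10, C_2 ≅ Z^5.

∂_1: C_1 → C_0 sends each edge [p,q] (with p < q) to q − p. For instance
  ∂[1,5] = [5] − [1].
The resulting 5×10 matrix has rank 4, and its Smith normal form has invariant factors (1,1,1,1).

The boundary map ∂_2: C_2 → C_1 acts by ∂[p,q,r] = [q,r] − [p,r] + [p,q]. For instance
  ∂[1,4,5] = [4,5] − [1,5] + [1,4],
  ∂[2,3,5] = [3,5] − [2,5] + [2,3].
The resulting 10×5 matrix has rank 5, and its Smith normal form has invariant factors (1,1,1,1,1).

Computing H_k = (kernel of ∂_k) / (image of ∂_{k+1}):

  H_0: rank C_0 − rank ∂_1 = 5 − 4 = 1, and the invariant factors of ∂_1 are all 1, so H_0 = Z.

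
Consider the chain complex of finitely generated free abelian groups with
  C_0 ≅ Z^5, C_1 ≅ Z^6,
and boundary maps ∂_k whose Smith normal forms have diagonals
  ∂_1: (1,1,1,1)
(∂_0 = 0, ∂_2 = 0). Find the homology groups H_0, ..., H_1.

H_0 ≅ Z,  H_1 ≅ Z^2.

H_0: b_0 = 5 − 0 − 4 = 1; torsion from ∂_1 factors > 1: none. So H_0 ≅ Z.
H_1: b_1 = 6 − 4 − 0 = 2; torsion from ∂_2 factors > 1: none. So H_1 ≅ Z^2.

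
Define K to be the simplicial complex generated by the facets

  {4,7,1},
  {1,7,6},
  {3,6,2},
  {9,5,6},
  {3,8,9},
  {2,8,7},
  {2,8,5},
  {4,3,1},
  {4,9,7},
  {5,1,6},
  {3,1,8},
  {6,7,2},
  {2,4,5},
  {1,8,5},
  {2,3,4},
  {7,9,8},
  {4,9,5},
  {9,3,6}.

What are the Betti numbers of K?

b_0 = 1, b_1 = 2, b_2 = 1.

We work with the vertex ordering 1 < 2 < 3 < 4 < 5 < 6 < 7 < 8 < 9. The simplices of K, each written with vertices in increasing order, are:

  0-simplices (9): [1], [2], [3], [4], [5], [6], [7], [8], [9]
  1-simplices (27): (27 of them)
  2-simplices (18): [1,3,4], [1,3,8], [1,4,7], [1,5,6], [1,5,8], [1,6,7], [2,3,4], [2,3,6], [2,4,5], [2,5,8], [2,6,7], [2,7,8], [3,6,9], [3,8,9], [4,5,9], [4,7,9], [5,6,9], [7,8,9]

giving chain groups C_0 ≅ Z^9, C_1 ≅ Z^27, C_2 ≅ Z^18.

∂_1: C_1 → C_0 is given by ∂[p,q] = [q] − [p].
The resulting 9×27 matrix has rank 8, and its Smith normal form has invariant factors (1,1,1,1,1,1,1,1).

Boundary ∂_2: C_2 → C_1 acts by ∂[p,q,r] = [q,r] − [p,r] + [p,q]. For instance
  ∂[4,7,9] = [7,9] − [4,9] + [4,7],
  ∂[5,6,9] = [6,9] − [5,9] + [5,6].
As a 27×18 matrix over Z this has rank 17, with invariant factors (1,1,1,1,1,1,1,1,1,1,1,1,1,1,1,1,1).

Computing H_k = (kernel of ∂_k) / (image of ∂_{k+1}):

  H_0: rank C_0 − rank ∂_1 = 9 − 8 = 1, and the invariant factors of ∂_1 are all 1, so H_0 = Z.
  H_1: rank ker ∂_1 − rank ∂_2 = (27 − 8) − 17 = 2, and the invariant factors of ∂_2 are all 1, so H_1 = Z^2.
  H_2: rank ker ∂_2 − rank ∂_3 = (18 − 17) − 0 = 1, and there is no ∂_3, so H_2 = Z.

As a check, the Euler characteristic is 9 − 27 + 18 = 0, which agrees with 1 − 2 + 1 = 0.

Hence the Betti numbers are b_0 = 1, b_1 = 2, b_2 = 1.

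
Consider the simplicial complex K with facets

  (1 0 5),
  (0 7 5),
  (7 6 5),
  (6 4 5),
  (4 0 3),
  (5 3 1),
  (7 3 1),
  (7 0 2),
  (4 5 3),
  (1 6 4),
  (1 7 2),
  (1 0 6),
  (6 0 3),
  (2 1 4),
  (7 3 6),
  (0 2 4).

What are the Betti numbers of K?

b_0 = 1, b_1 = 2, b_2 = 1.

We work with the vertex ordering 0 < 1 < 2 < 3 < 4 < 5 < 6 < 7. The simplices of K, each written with vertices in increasing order, are:

  0-simplices (8): [0], [1], [2], [3], [4], [5], [6], [7]
  1-simplices (24): (24 of them)
  2-simplices (16): [0,1,5], [0,1,6], [0,2,4], [0,2,7], [0,3,4], [0,3,6], [0,5,7], [1,2,4], [1,2,7], [1,3,5], [1,3,7], [1,4,6], [3,4,5], [3,6,7], [4,5,6], [5,6,7]

so the chain groups are C_0 ≅ Z^8, C_1 ≅ Z^24, C_2 ≅ Z^16.

∂_1: C_1 → C_0 sends each edge [p,q] (with p < q) to q − p. For instance
  ∂[1,2] = [2] − [1].
The 8×24 boundary matrix has rank 7 and Smith normal form diag(1,1,1,1,1,1,1).

Boundary ∂_2: C_2 → C_1 acts by ∂[p,q,r] = [q,r] − [p,r] + [p,q]. For instance
  ∂[1,2,7] = [2,7] − [1,7] + [1,2],
  ∂[5,6,7] = [6,7] − [5,7] + [5,6].
This gives a 24×16 integer matrix of rank 15; reducing to Smith normal form yields diagonal entries (1,1,1,1,1,1,1,1,1,1,1,1,1,1,1).

Reading off H_k = ker ∂_k / im ∂_{k+1}:

  H_0: rank C_0 − rank ∂_1 = 8 − 7 = 1, and the invariant factors of ∂_1 are all 1, so H_0 ≅ Z.
  H_1: rank ker ∂_1 − rank ∂_2 = (24 − 7) − 15 = 2, and the invariant factors of ∂_2 are all 1, so H_1 ≅ Z^2.
  H_2: rank ker ∂_2 − rank ∂_3 = (16 − 15) − 0 = 1, and there is no ∂_3, so H_2 ≅ Z.

(K is a triangulation of the torus T^2.)

Hence the Betti numbers are b_0 = 1, b_1 = 2, b_2 = 1.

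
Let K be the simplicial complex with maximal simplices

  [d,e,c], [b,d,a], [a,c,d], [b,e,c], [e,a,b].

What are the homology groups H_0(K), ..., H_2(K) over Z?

We work with the vertex ordering a < b < c < d < e. The simplices of K, each written with vertices in increasing order, are:

  0-simplices (5): a, b, c, d, e
  1-simplices (10): ab, ac, ad, ae, bc, bd, be, cd, ce, de
  2-simplices (5): abd, abe, acd, bce, cde

Hence C_0 ≅ Z^5, C_1 ≅ Z^10, C_2 ≅ Z^5.

∂_1: C_1 → C_0 is given by ∂[p,q] = [q] − [p].
The resulting 5×10 matrix has rank 4, and its Smith normal form has invariant factors (1,1,1,1).

Boundary ∂_2: C_2 → C_1 acts by ∂[p,q,r] = [q,r] − [p,r] + [p,q]. For instance
  ∂cde = de − ce + cd,
  ∂acd = cd − ad + ac.
This gives a 10×5 integer matrix of rank 5; reducing to Smith normal form yields diagonal entries (1,1,1,1,1).

From H_k ≅ ker(∂_k) / im(∂_{k+1}) we obtain:

  H_0: rank C_0 − rank ∂_1 = 5 − 4 = 1, and the invariant factors of ∂_1 are all 1, so H_0 ≅ Z.
  H_1: rank ker ∂_1 − rank ∂_2 = (10 − 4) − 5 = 1, and the invariant factors of ∂_2 are all 1, so H_1 ≅ Z.
  H_2: rank ker ∂_2 − rank ∂_3 = (5 − 5) − 0 = 0, and there is no ∂_3, so H_2 ≅ 0.

As a check, the Euler characteristic is 5 − 10 + 5 = 0, which agrees with 1 − 1 + 0 = 0.

H_0 = Z,  H_1 = Z,  H_2 = 0.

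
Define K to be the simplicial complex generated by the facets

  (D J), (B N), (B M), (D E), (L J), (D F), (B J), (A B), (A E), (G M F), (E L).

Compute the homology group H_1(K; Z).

Take the total order A < B < D < E < F < G < J < L < M < N on the vertex set. Then K (dimension 2) consists of the simplices:

  0-simplices (10): A, B, D, E, F, G, J, L, M, N
  1-simplices (13): AB, AE, BJ, BM, BN, DE, DF, DJ, EL, FG, FM, GM, JL
  2-simplices (1): FGM

giving chain groups C_0 ≅ Z^10, C_1 ≅ Z^13, C_2 ≅ Z^1.

Boundary ∂_1: C_1 → C_0 maps an edge to its endpoints' difference, ∂[p,q] = q − p.
This gives a 10×13 integer matrix of rank 9; reducing to Smith normal form yields diagonal entries (1,1,1,1,1,1,1,1,1).

∂_2: C_2 → C_1 acts by ∂[p,q,r] = [q,r] − [p,r] + [p,q]. For instance
  ∂FGM = GM − FM + FG.
The resulting 13×1 matrix has rank 1, and its Smith normal form has invariant factors (1).

Now H_k = ker ∂_k / im ∂_{k+1}, so:

  H_1: rank ker ∂_1 − rank ∂_2 = (13 − 9) − 1 = 3, and the invariant factors of ∂_2 are all 1, so H_1 ≅ Z^3.

H_1 = Z^3.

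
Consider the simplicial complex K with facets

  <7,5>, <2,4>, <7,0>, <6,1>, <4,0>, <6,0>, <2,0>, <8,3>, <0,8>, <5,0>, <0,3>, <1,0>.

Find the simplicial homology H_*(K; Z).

We work with the vertex ordering 0 < 1 < 2 < 3 < 4 < 5 < 6 < 7 < 8. The simplices of K, each written with vertices in increasing order, are:

  0-simplices (9): [0], [1], [2], [3], [4], [5], [6], [7], [8]
  1-simplices (12): [0,1], [0,2], [0,3], [0,4], [0,5], [0,6], [0,7], [0,8], [1,6], [2,4], [3,8], [5,7]

Hence C_0 ≅ Z^9, C_1 ≅ Z^12.

The boundary map ∂_1: C_1 → C_0 is given by ∂[p,q] = [q] − [p]. For instance
  ∂[2,4] = [4] − [2].
As a 9×12 matrix over Z this has rank 8, with invariant factors (1,1,1,1,1,1,1,1).

Computing H_k = (kernel of ∂_k) / (image of ∂_{k+1}):

  H_0: rank C_0 − rank ∂_1 = 9 − 8 = 1, and the invariant factors of ∂_1 are all 1, so H_0 = Z.
  H_1: rank ker ∂_1 − rank ∂_2 = (12 − 8) − 0 = 4, and there is no ∂_2, so H_1 = Z^4.

(K is a triangulation of a wedge of 4 circles.)

H_0 ≅ Z,  H_1 ≅ Z^4.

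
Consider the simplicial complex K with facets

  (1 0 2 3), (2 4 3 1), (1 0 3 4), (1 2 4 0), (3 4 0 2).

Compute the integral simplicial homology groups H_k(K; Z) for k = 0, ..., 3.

H_0 ≅ Z,  H_1 = 0,  H_2 = 0,  H_3 ≅ Z.

Take the total order 0 < 1 < 2 < 3 < 4 on the vertex set. Then K (dimension 3) consists of the simplices:

  0-simplices (5): [0], [1], [2], [3], [4]
  1-simplices (10): [0,1], [0,2], [0,3], [0,4], [1,2], [1,3], [1,4], [2,3], [2,4], [3,4]
  2-simplices (10): [0,1,2], [0,1,3], [0,1,4], [0,2,3], [0,2,4], [0,3,4], [1,2,3], [1,2,4], [1,3,4], [2,3,4]
  3-simplices (5): [0,1,2,3], [0,1,2,4], [0,1,3,4], [0,2,3,4], [1,2,3,4]

Hence C_0 ≅ Z^5, C_1 ≅ Z^10, C_2 ≅ Z^10, C_3 ≅ Z^5.

Boundary ∂_1: C_1 → C_0 maps an edge to its endpoints' difference, ∂[p,q] = q − p. For instance
  ∂[1,4] = [4] − [1].
The resulting 5×10 matrix has rank 4, and its Smith normal form has invariant factors (1,1,1,1).

The boundary map ∂_2: C_2 → C_1 maps a triangle to the signed sum of its edges. For instance
  ∂[0,2,4] = [2,4] − [0,4] + [0,2],
  ∂[2,3,4] = [3,4] − [2,4] + [2,3].
This gives a 10×10 integer matrix of rank 6; reducing to Smith normal form yields diagonal entries (1,1,1,1,1,1).

The boundary map ∂_3: C_3 → C_2 sends each 3-simplex σ to the alternating sum Σ_i (−1)^i (σ with its i-th vertex removed). For instance
  ∂[1,2,3,4] = [2,3,4] − [1,3,4] + [1,2,4] − [1,2,3],
  ∂[0,1,3,4] = [1,3,4] − [0,3,4] + [0,1,4] − [0,1,3].
This gives a 10×5 integer matrix of rank 4; reducing to Smith normal form yields diagonal entries (1,1,1,1).

Now H_k = ker ∂_k / im ∂_{k+1}, so:

  H_0: rank C_0 − rank ∂_1 = 5 − 4 = 1, and the invariant factors of ∂_1 are all 1, so H_0 ≅ Z.
  H_1: rank ker ∂_1 − rank ∂_2 = (10 − 4) − 6 = 0, and the invariant factors of ∂_2 are all 1, so H_1 ≅ 0.
  H_2: rank ker ∂_2 − rank ∂_3 = (10 − 6) − 4 = 0, and the invariant factors of ∂_3 are all 1, so H_2 ≅ 0.
  H_3: rank ker ∂_3 − rank ∂_4 = (5 − 4) − 0 = 1, and there is no ∂_4, so H_3 ≅ Z.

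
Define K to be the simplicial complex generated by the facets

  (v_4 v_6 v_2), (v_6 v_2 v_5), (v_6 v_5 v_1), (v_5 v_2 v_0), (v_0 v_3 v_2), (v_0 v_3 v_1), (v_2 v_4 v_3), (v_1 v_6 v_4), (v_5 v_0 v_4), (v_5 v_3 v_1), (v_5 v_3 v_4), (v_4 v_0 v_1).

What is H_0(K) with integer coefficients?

H_0 ≅ Z.

We work with the vertex ordering v_0 < v_1 < v_2 < v_3 < v_4 < v_5 < v_6. The simplices of K, each written with vertices in increasing order, are:

  0-simplices (7): [v_0], [v_1], [v_2], [v_3], [v_4], [v_5], [v_6]
  1-simplices (18): (18 of them)
  2-simplices (12): (12 of them)

Hence C_0 ≅ Z^7, C_1 ≅ Z^18, C_2 ≅ Z^12.

∂_1: C_1 → C_0 maps an edge to its endpoints' difference, ∂[p,q] = q − p. For instance
  ∂[v_0,v_5] = [v_5] − [v_0].
As a 7×18 matrix over Z this has rank 6, with invariant factors (1,1,1,1,1,1).

∂_2: C_2 → C_1 maps a triangle to the signed sum of its edges. For instance
  ∂[v_1,v_4,v_6] = [v_4,v_6] − [v_1,v_6] + [v_1,v_4],
  ∂[v_0,v_1,v_4] = [v_1,v_4] − [v_0,v_4] + [v_0,v_1].
The resulting 18×12 matrix has rank 12, and its Smith normal form has invariant factors (1,1,1,1,1,1,1,1,1,1,1,2).

Computing H_k = (kernel of ∂_k) / (image of ∂_{k+1}):

  H_0: rank C_0 − rank ∂_1 = 7 − 6 = 1, and the invariant factors of ∂_1 are all 1, so H_0 = Z.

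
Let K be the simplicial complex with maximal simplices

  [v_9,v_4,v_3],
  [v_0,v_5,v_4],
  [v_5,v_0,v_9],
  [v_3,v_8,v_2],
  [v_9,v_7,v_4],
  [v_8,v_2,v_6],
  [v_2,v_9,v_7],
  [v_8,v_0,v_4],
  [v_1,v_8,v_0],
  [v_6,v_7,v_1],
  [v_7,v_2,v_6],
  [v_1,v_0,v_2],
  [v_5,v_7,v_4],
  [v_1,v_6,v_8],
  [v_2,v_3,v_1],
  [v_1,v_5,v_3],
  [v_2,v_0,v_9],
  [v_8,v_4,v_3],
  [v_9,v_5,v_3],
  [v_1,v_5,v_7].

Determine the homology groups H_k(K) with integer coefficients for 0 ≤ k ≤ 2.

Take the total order v_0 < v_1 < v_2 < v_3 < v_4 < v_5 < v_6 < v_7 < v_8 < v_9 on the vertex set. Then K (dimension 2) consists of the simplices:

  0-simplices (10): [v_0], [v_1], [v_2], [v_3], [v_4], [v_5], [v_6], [v_7], [v_8], [v_9]
  1-simplices (30): (30 of them)
  2-simplices (20): (20 of them)

giving chain groups C_0 ≅ Z^10, C_1 ≅ Z^30, C_2 ≅ Z^20.

The boundary map ∂_1: C_1 → C_0 sends each edge [p,q] (with p < q) to q − p.
This gives a 10×30 integer matrix of rank 9; reducing to Smith normal form yields diagonal entries (1,1,1,1,1,1,1,1,1).

The boundary map ∂_2: C_2 → C_1 sends each 2-simplex [p,q,r] to [q,r] − [p,r] + [p,q]. For instance
  ∂[v_0,v_1,v_8] = [v_1,v_8] − [v_0,v_8] + [v_0,v_1],
  ∂[v_1,v_5,v_7] = [v_5,v_7] − [v_1,v_7] + [v_1,v_5].
The 30×20 boundary matrix has rank 20 and Smith normal form diag(1,1,1,1,1,1,1,1,1,1,1,1,1,1,1,1,1,1,1,2).

Reading off H_k = ker ∂_k / im ∂_{k+1}:

  H_0: rank C_0 − rank ∂_1 = 10 − 9 = 1, and the invariant factors of ∂_1 are all 1, so H_0 = Z.
  H_1: rank ker ∂_1 − rank ∂_2 = (30 − 9) − 20 = 1, and ∂_2 has invariant factor 2 > 1, so H_1 = Z × Z/2.
  H_2: rank ker ∂_2 − rank ∂_3 = (20 − 20) − 0 = 0, and there is no ∂_3, so H_2 = 0.

H_0 = Z,  H_1 = Z × Z/2,  H_2 = 0.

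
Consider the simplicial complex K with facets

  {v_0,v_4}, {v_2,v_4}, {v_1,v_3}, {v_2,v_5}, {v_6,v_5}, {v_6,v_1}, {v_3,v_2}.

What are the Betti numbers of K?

b_0 = 1, b_1 = 1.

Fix the vertex order v_0 < v_1 < v_2 < v_3 < v_4 < v_5 < v_6 and write every simplex with vertices in increasing order. Then dim K = 1 and the simplices of K are:

  0-simplices (7): [v_0], [v_1], [v_2], [v_3], [v_4], [v_5], [v_6]
  1-simplices (7): [v_0,v_4], [v_1,v_3], [v_1,v_6], [v_2,v_3], [v_2,v_4], [v_2,v_5], [v_5,v_6]

giving chain groups C_0 ≅ Z^7, C_1 ≅ Z^7.

The boundary map ∂_1: C_1 → C_0 maps an edge to its endpoints' difference, ∂[p,q] = q − p. For instance
  ∂[v_0,v_4] = [v_4] − [v_0].
The resulting 7×7 matrix has rank 6, and its Smith normal form has invariant factors (1,1,1,1,1,1).

Computing H_k = (kernel of ∂_k) / (image of ∂_{k+1}):

  H_0: rank C_0 − rank ∂_1 = 7 − 6 = 1, and the invariant factors of ∂_1 are all 1, so H_0 ≅ Z.
  H_1: rank ker ∂_1 − rank ∂_2 = (7 − 6) − 0 = 1, and there is no ∂_2, so H_1 ≅ Z.

Hence the Betti numbers are b_0 = 1, b_1 = 1.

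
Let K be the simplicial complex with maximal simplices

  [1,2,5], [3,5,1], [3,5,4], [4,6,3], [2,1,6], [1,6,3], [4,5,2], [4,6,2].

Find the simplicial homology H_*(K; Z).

H_0 = Z,  H_1 = 0,  H_2 = Z.

Order the vertices as 1 < 2 < 3 < 4 < 5 < 6. Listing each simplex with vertices in this order, K has dimension 2 with simplices:

  0-simplices (6): [1], [2], [3], [4], [5], [6]
  1-simplices (12): [1,2], [1,3], [1,5], [1,6], [2,4], [2,5], [2,6], [3,4], [3,5], [3,6], [4,5], [4,6]
  2-simplices (8): [1,2,5], [1,2,6], [1,3,5], [1,3,6], [2,4,5], [2,4,6], [3,4,5], [3,4,6]

so the chain groups are C_0 ≅ Z^6, C_1 ≅ Z^12, C_2 ≅ Z^8.

∂_1: C_1 → C_0 maps an edge to its endpoints' difference, ∂[p,q] = q − p.
The resulting 6×12 matrix has rank 5, and its Smith normal form has invariant factors (1,1,1,1,1).

The boundary map ∂_2: C_2 → C_1 maps a triangle to the signed sum of its edges. For instance
  ∂[3,4,6] = [4,6] − [3,6] + [3,4],
  ∂[1,2,5] = [2,5] − [1,5] + [1,2].
The resulting 12×8 matrix has rank 7, and its Smith normal form has invariant factors (1,1,1,1,1,1,1).

Reading off H_k = ker ∂_k / im ∂_{k+1}:

  H_0: rank C_0 − rank ∂_1 = 6 − 5 = 1, and the invariant factors of ∂_1 are all 1, so H_0 = Z.
  H_1: rank ker ∂_1 − rank ∂_2 = (12 − 5) − 7 = 0, and the invariant factors of ∂_2 are all 1, so H_1 = 0.
  H_2: rank ker ∂_2 − rank ∂_3 = (8 − 7) − 0 = 1, and there is no ∂_3, so H_2 = Z.

As a check, the Euler characteristic is 6 − 12 + 8 = 2, which agrees with 1 − 0 + 1 = 2.
(K is a triangulation of the 2-sphere S^2.)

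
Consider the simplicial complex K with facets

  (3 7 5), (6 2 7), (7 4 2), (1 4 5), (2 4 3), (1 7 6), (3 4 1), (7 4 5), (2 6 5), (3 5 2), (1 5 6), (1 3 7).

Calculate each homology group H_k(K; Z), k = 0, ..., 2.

H_0 = Z,  H_1 = Z/2,  H_2 = 0.

Fix the vertex order 1 < 2 < 3 < 4 < 5 < 6 < 7 and write every simplex with vertices in increasing order. Then dim K = 2 and the simplices of K are:

  0-simplices (7): [1], [2], [3], [4], [5], [6], [7]
  1-simplices (18): [1,3], [1,4], [1,5], [1,6], [1,7], [2,3], [2,4], [2,5], [2,6], [2,7], [3,4], [3,5], [3,7], [4,5], [4,7], [5,6], [5,7], [6,7]
  2-simplices (12): [1,3,4], [1,3,7], [1,4,5], [1,5,6], [1,6,7], [2,3,4], [2,3,5], [2,4,7], [2,5,6], [2,6,7], [3,5,7], [4,5,7]

Hence C_0 ≅ Z^7, C_1 ≅ Z^18, C_2 ≅ Z^12.

The boundary map ∂_1: C_1 → C_0 sends each edge [p,q] (with p < q) to q − p.
The 7×18 boundary matrix has rank 6 and Smith normal form diag(1,1,1,1,1,1).

Boundary ∂_2: C_2 → C_1 acts by ∂[p,q,r] = [q,r] − [p,r] + [p,q]. For instance
  ∂[2,3,4] = [3,4] − [2,4] + [2,3],
  ∂[2,5,6] = [5,6] − [2,6] + [2,5].
This gives a 18×12 integer matrix of rank 12; reducing to Smith normal form yields diagonal entries (1,1,1,1,1,1,1,1,1,1,1,2).

Computing H_k = (kernel of ∂_k) / (image of ∂_{k+1}):

  H_0: rank C_0 − rank ∂_1 = 7 − 6 = 1, and the invariant factors of ∂_1 are all 1, so H_0 ≅ Z.
  H_1: rank ker ∂_1 − rank ∂_2 = (18 − 6) − 12 = 0, and ∂_2 has invariant factor 2 > 1, so H_1 ≅ Z/2.
  H_2: rank ker ∂_2 − rank ∂_3 = (12 − 12) − 0 = 0, and there is no ∂_3, so H_2 ≅ 0.

As a check, the Euler characteristic is 7 − 18 + 12 = 1, which agrees with 1 − 0 + 0 = 1.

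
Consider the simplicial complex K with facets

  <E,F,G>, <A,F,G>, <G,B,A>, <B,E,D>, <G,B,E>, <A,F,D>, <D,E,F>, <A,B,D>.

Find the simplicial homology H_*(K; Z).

H_0 ≅ Z,  H_1 = 0,  H_2 ≅ Z.

K has 6 vertices, 12 edges, 8 triangles.
rank ∂_0 = 0, rank ∂_1 = 5 ⇒ b_0 = 6 − 0 − 5 = 1; all invariant factors of ∂_1 are 1 so no torsion. So H_0 ≅ Z.
rank ∂_1 = 5, rank ∂_2 = 7 ⇒ b_1 = 12 − 5 − 7 = 0; all invariant factors of ∂_2 are 1 so no torsion. So H_1 ≅ 0.
rank ∂_2 = 7, rank ∂_3 = 0 ⇒ b_2 = 8 − 7 − 0 = 1. So H_2 ≅ Z.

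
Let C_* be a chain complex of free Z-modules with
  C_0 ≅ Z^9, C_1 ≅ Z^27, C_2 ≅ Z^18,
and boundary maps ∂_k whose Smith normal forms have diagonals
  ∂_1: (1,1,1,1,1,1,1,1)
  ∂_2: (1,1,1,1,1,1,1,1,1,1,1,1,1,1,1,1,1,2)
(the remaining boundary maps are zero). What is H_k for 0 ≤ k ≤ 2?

H_0 = Z,  H_1 = Z ⊕ Z_2,  H_2 = 0.

H_0: b_0 = 9 − 0 − 8 = 1; torsion from ∂_1 factors > 1: none. So H_0 = Z.
H_1: b_1 = 27 − 8 − 18 = 1; torsion from ∂_2 factors > 1: [2]. So H_1 = Z ⊕ Z_2.
H_2: b_2 = 18 − 18 − 0 = 0; torsion from ∂_3 factors > 1: none. So H_2 = 0.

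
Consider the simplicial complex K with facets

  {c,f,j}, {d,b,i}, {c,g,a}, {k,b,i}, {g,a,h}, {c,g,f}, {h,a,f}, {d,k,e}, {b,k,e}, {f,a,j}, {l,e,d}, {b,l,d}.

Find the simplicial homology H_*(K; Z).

Order the vertices as a < b < c < d < e < f < g < h < i < j < k < l. Listing each simplex with vertices in this order, K has dimension 2 with simplices:

  0-simplices (12): a, b, c, d, e, f, g, h, i, j, k, l
  1-simplices (24): ac, af, ag, ah, aj, bd, be, bi, bk, bl, cf, cg, cj, de, di, dk, dl, ek, el, fg, fh, fj, gh, ik
  2-simplices (12): acg, afh, afj, agh, bdi, bdl, bek, bik, cfg, cfj, dek, del

Hence C_0 ≅ Z^12, C_1 ≅ Z^24, C_2 ≅ Z^12.

Boundary ∂_1: C_1 → C_0 is given by ∂[p,q] = [q] − [p]. For instance
  ∂el = l − e.
This gives a 12×24 integer matrix of rank 10; reducing to Smith normal form yields diagonal entries (1,1,1,1,1,1,1,1,1,1).

∂_2: C_2 → C_1 maps a triangle to the signed sum of its edges. For instance
  ∂dek = ek − dk + de,
  ∂cfj = fj − cj + cf.
As a 24×12 matrix over Z this has rank 12, with invariant factors (1,1,1,1,1,1,1,1,1,1,1,1).

Now H_k = ker ∂_k / im ∂_{k+1}, so:

  H_0: rank C_0 − rank ∂_1 = 12 − 10 = 2, and the invariant factors of ∂_1 are all 1, so H_0 ≅ Z^2.
  H_1: rank ker ∂_1 − rank ∂_2 = (24 − 10) − 12 = 2, and the invariant factors of ∂_2 are all 1, so H_1 ≅ Z^2.
  H_2: rank ker ∂_2 − rank ∂_3 = (12 − 12) − 0 = 0, and there is no ∂_3, so H_2 ≅ 0.

H_0 ≅ Z^2,  H_1 ≅ Z^2,  H_2 = 0.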